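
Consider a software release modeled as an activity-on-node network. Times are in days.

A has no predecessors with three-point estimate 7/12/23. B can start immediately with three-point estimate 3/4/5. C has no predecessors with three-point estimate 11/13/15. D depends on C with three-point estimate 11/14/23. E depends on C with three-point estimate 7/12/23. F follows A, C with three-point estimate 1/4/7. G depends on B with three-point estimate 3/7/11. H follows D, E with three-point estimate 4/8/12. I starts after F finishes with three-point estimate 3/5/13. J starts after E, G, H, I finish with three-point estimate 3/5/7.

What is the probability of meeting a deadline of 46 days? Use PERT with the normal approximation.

te_A = (7 + 4·12 + 23)/6 = 78/6 = 13; σ²_A = ((23−7)/6)² = 7.111
te_B = (3 + 4·4 + 5)/6 = 24/6 = 4; σ²_B = ((5−3)/6)² = 0.111
te_C = (11 + 4·13 + 15)/6 = 78/6 = 13; σ²_C = ((15−11)/6)² = 0.444
te_D = (11 + 4·14 + 23)/6 = 90/6 = 15; σ²_D = ((23−11)/6)² = 4.000
te_E = (7 + 4·12 + 23)/6 = 78/6 = 13; σ²_E = ((23−7)/6)² = 7.111
te_F = (1 + 4·4 + 7)/6 = 24/6 = 4; σ²_F = ((7−1)/6)² = 1.000
te_G = (3 + 4·7 + 11)/6 = 42/6 = 7; σ²_G = ((11−3)/6)² = 1.778
te_H = (4 + 4·8 + 12)/6 = 48/6 = 8; σ²_H = ((12−4)/6)² = 1.778
te_I = (3 + 4·5 + 13)/6 = 36/6 = 6; σ²_I = ((13−3)/6)² = 2.778
te_J = (3 + 4·5 + 7)/6 = 30/6 = 5; σ²_J = ((7−3)/6)² = 0.444

Forward pass:
ES_A = 0; EF_A = 13
ES_B = 0; EF_B = 4
ES_C = 0; EF_C = 13
ES_D = 13; EF_D = 13+15 = 28
ES_E = 13; EF_E = 13+13 = 26
ES_F = max(EF_A=13, EF_C=13) = 13; EF_F = 13+4 = 17
ES_G = 4; EF_G = 4+7 = 11
ES_H = max(EF_D=28, EF_E=26) = 28; EF_H = 28+8 = 36
ES_I = 17; EF_I = 17+6 = 23
ES_J = max(EF_E=26, EF_G=11, EF_H=36, EF_I=23) = 36; EF_J = 36+5 = 41
Expected project duration μ = 41 days. Critical path: C → D → H → J.

Variance along critical path = 0.444 + 4.000 + 1.778 + 0.444 = 6.667; σ = √6.667 = 2.582 days.
Z = (46 − 41) / 2.582 = 1.936
P(T ≤ 46) = Φ(1.936) ≈ 0.974

0.974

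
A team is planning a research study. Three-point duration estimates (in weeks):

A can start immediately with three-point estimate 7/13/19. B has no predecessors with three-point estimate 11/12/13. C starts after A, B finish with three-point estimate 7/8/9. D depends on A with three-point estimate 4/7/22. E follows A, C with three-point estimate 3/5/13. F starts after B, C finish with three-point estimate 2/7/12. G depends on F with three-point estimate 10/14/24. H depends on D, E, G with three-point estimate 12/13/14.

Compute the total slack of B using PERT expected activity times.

te_A = (7 + 4·13 + 19)/6 = 78/6 = 13
te_B = (11 + 4·12 + 13)/6 = 72/6 = 12
te_C = (7 + 4·8 + 9)/6 = 48/6 = 8
te_D = (4 + 4·7 + 22)/6 = 54/6 = 9
te_E = (3 + 4·5 + 13)/6 = 36/6 = 6
te_F = (2 + 4·7 + 12)/6 = 42/6 = 7
te_G = (10 + 4·14 + 24)/6 = 90/6 = 15
te_H = (12 + 4·13 + 14)/6 = 78/6 = 13

Forward pass:
ES_A = 0; EF_A = 13
ES_B = 0; EF_B = 12
ES_C = max(EF_A=13, EF_B=12) = 13; EF_C = 13+8 = 21
ES_D = 13; EF_D = 13+9 = 22
ES_E = max(EF_A=13, EF_C=21) = 21; EF_E = 21+6 = 27
ES_F = max(EF_B=12, EF_C=21) = 21; EF_F = 21+7 = 28
ES_G = 28; EF_G = 28+15 = 43
ES_H = max(EF_D=22, EF_E=27, EF_G=43) = 43; EF_H = 43+13 = 56
Expected project duration μ = 56 weeks. Critical path: A → C → F → G → H.

Backward pass:
LF_H = 56; LS_H = 56−13 = 43
LF_G = LS_H = 43; LS_G = 43−15 = 28
LF_F = LS_G = 28; LS_F = 28−7 = 21
LF_E = LS_H = 43; LS_E = 43−6 = 37
LF_D = LS_H = 43; LS_D = 43−9 = 34
LF_C = min(LS_E=37, LS_F=21) = 21; LS_C = 21−8 = 13
LF_B = min(LS_C=13, LS_F=21) = 13; LS_B = 13−12 = 1
LF_A = min(LS_C=13, LS_D=34, LS_E=37) = 13; LS_A = 13−13 = 0
Slack_B = LS_B − ES_B = 1 − 0 = 1

1 weeks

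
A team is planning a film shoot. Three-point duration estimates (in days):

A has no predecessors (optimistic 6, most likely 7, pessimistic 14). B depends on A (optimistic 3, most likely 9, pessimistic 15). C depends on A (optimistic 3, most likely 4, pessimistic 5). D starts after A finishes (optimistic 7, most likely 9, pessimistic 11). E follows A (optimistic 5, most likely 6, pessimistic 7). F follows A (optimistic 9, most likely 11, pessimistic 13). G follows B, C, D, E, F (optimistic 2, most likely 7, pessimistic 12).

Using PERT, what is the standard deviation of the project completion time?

2.24 days

te_A = (6 + 4·7 + 14)/6 = 48/6 = 8; σ²_A = ((14−6)/6)² = 1.778
te_B = (3 + 4·9 + 15)/6 = 54/6 = 9; σ²_B = ((15−3)/6)² = 4.000
te_C = (3 + 4·4 + 5)/6 = 24/6 = 4; σ²_C = ((5−3)/6)² = 0.111
te_D = (7 + 4·9 + 11)/6 = 54/6 = 9; σ²_D = ((11−7)/6)² = 0.444
te_E = (5 + 4·6 + 7)/6 = 36/6 = 6; σ²_E = ((7−5)/6)² = 0.111
te_F = (9 + 4·11 + 13)/6 = 66/6 = 11; σ²_F = ((13−9)/6)² = 0.444
te_G = (2 + 4·7 + 12)/6 = 42/6 = 7; σ²_G = ((12−2)/6)² = 2.778

Forward pass:
ES_A = 0; EF_A = 8
ES_B = 8; EF_B = 8+9 = 17
ES_C = 8; EF_C = 8+4 = 12
ES_D = 8; EF_D = 8+9 = 17
ES_E = 8; EF_E = 8+6 = 14
ES_F = 8; EF_F = 8+11 = 19
ES_G = max(EF_B=17, EF_C=12, EF_D=17, EF_E=14, EF_F=19) = 19; EF_G = 19+7 = 26
Expected project duration μ = 26 days. Critical path: A → F → G.

Variance along critical path = 1.778 + 0.444 + 2.778 = 5.000
σ = √5.000 = 2.236 days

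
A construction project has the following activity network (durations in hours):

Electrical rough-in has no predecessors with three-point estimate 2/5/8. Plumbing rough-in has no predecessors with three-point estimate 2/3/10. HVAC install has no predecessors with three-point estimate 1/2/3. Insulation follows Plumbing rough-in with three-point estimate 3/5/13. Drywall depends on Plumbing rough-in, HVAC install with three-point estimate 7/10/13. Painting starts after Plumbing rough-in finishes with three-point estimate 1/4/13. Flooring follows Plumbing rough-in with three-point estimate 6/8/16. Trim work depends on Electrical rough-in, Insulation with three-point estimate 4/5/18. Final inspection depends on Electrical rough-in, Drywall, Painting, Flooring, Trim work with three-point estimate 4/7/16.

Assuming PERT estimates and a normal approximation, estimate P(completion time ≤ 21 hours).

te_Electrical rough-in = (2 + 4·5 + 8)/6 = 30/6 = 5; σ²_Electrical rough-in = ((8−2)/6)² = 1.000
te_Plumbing rough-in = (2 + 4·3 + 10)/6 = 24/6 = 4; σ²_Plumbing rough-in = ((10−2)/6)² = 1.778
te_HVAC install = (1 + 4·2 + 3)/6 = 12/6 = 2; σ²_HVAC install = ((3−1)/6)² = 0.111
te_Insulation = (3 + 4·5 + 13)/6 = 36/6 = 6; σ²_Insulation = ((13−3)/6)² = 2.778
te_Drywall = (7 + 4·10 + 13)/6 = 60/6 = 10; σ²_Drywall = ((13−7)/6)² = 1.000
te_Painting = (1 + 4·4 + 13)/6 = 30/6 = 5; σ²_Painting = ((13−1)/6)² = 4.000
te_Flooring = (6 + 4·8 + 16)/6 = 54/6 = 9; σ²_Flooring = ((16−6)/6)² = 2.778
te_Trim work = (4 + 4·5 + 18)/6 = 42/6 = 7; σ²_Trim work = ((18−4)/6)² = 5.444
te_Final inspection = (4 + 4·7 + 16)/6 = 48/6 = 8; σ²_Final inspection = ((16−4)/6)² = 4.000

Forward pass:
ES_Electrical rough-in = 0; EF_Electrical rough-in = 5
ES_Plumbing rough-in = 0; EF_Plumbing rough-in = 4
ES_HVAC install = 0; EF_HVAC install = 2
ES_Insulation = 4; EF_Insulation = 4+6 = 10
ES_Drywall = max(EF_Plumbing rough-in=4, EF_HVAC install=2) = 4; EF_Drywall = 4+10 = 14
ES_Painting = 4; EF_Painting = 4+5 = 9
ES_Flooring = 4; EF_Flooring = 4+9 = 13
ES_Trim work = max(EF_Electrical rough-in=5, EF_Insulation=10) = 10; EF_Trim work = 10+7 = 17
ES_Final inspection = max(EF_Electrical rough-in=5, EF_Drywall=14, EF_Painting=9, EF_Flooring=13, EF_Trim work=17) = 17; EF_Final inspection = 17+8 = 25
Expected project duration μ = 25 hours. Critical path: Plumbing rough-in → Insulation → Trim work → Final inspection.

Variance along critical path = 1.778 + 2.778 + 5.444 + 4.000 = 14.000; σ = √14.000 = 3.742 hours.
Z = (21 − 25) / 3.742 = -1.069
P(T ≤ 21) = Φ(-1.069) ≈ 0.143

0.143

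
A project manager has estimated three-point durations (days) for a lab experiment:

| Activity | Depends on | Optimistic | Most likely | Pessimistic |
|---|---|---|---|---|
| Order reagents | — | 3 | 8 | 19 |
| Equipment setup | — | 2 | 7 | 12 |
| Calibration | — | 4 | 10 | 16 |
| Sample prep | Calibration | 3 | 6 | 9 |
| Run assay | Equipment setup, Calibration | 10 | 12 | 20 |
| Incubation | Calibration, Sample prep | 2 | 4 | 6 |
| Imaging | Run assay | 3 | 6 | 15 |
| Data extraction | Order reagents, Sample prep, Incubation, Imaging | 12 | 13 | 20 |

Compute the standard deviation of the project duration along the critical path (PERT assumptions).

3.54 days

te_Order reagents = (3 + 4·8 + 19)/6 = 54/6 = 9; σ²_Order reagents = ((19−3)/6)² = 7.111
te_Equipment setup = (2 + 4·7 + 12)/6 = 42/6 = 7; σ²_Equipment setup = ((12−2)/6)² = 2.778
te_Calibration = (4 + 4·10 + 16)/6 = 60/6 = 10; σ²_Calibration = ((16−4)/6)² = 4.000
te_Sample prep = (3 + 4·6 + 9)/6 = 36/6 = 6; σ²_Sample prep = ((9−3)/6)² = 1.000
te_Run assay = (10 + 4·12 + 20)/6 = 78/6 = 13; σ²_Run assay = ((20−10)/6)² = 2.778
te_Incubation = (2 + 4·4 + 6)/6 = 24/6 = 4; σ²_Incubation = ((6−2)/6)² = 0.444
te_Imaging = (3 + 4·6 + 15)/6 = 42/6 = 7; σ²_Imaging = ((15−3)/6)² = 4.000
te_Data extraction = (12 + 4·13 + 20)/6 = 84/6 = 14; σ²_Data extraction = ((20−12)/6)² = 1.778

Forward pass:
ES_Order reagents = 0; EF_Order reagents = 9
ES_Equipment setup = 0; EF_Equipment setup = 7
ES_Calibration = 0; EF_Calibration = 10
ES_Sample prep = 10; EF_Sample prep = 10+6 = 16
ES_Run assay = max(EF_Equipment setup=7, EF_Calibration=10) = 10; EF_Run assay = 10+13 = 23
ES_Incubation = max(EF_Calibration=10, EF_Sample prep=16) = 16; EF_Incubation = 16+4 = 20
ES_Imaging = 23; EF_Imaging = 23+7 = 30
ES_Data extraction = max(EF_Order reagents=9, EF_Sample prep=16, EF_Incubation=20, EF_Imaging=30) = 30; EF_Data extraction = 30+14 = 44
Expected project duration μ = 44 days. Critical path: Calibration → Run assay → Imaging → Data extraction.

Variance along critical path = 4.000 + 2.778 + 4.000 + 1.778 = 12.556
σ = √12.556 = 3.543 days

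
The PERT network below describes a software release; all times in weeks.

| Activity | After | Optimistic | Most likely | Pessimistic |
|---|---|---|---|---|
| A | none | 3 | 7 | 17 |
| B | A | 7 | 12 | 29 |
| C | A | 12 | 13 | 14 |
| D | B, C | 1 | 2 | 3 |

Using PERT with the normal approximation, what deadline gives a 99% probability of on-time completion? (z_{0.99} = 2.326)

34.1 weeks

te_A = (3 + 4·7 + 17)/6 = 48/6 = 8; σ²_A = ((17−3)/6)² = 5.444
te_B = (7 + 4·12 + 29)/6 = 84/6 = 14; σ²_B = ((29−7)/6)² = 13.444
te_C = (12 + 4·13 + 14)/6 = 78/6 = 13; σ²_C = ((14−12)/6)² = 0.111
te_D = (1 + 4·2 + 3)/6 = 12/6 = 2; σ²_D = ((3−1)/6)² = 0.111

Forward pass:
ES_A = 0; EF_A = 8
ES_B = 8; EF_B = 8+14 = 22
ES_C = 8; EF_C = 8+13 = 21
ES_D = max(EF_B=22, EF_C=21) = 22; EF_D = 22+2 = 24
Expected project duration μ = 24 weeks. Critical path: A → B → D.

Variance along critical path = 5.444 + 13.444 + 0.111 = 19.000; σ = 4.359 weeks.
D = μ + z·σ = 24 + 2.326·4.359 = 34.1 weeks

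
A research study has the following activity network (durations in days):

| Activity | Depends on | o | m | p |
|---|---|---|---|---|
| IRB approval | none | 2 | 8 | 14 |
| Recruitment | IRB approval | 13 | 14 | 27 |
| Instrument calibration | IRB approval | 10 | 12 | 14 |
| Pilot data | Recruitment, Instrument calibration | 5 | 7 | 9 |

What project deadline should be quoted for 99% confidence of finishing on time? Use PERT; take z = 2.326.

38.3 days

te_IRB approval = (2 + 4·8 + 14)/6 = 48/6 = 8; σ²_IRB approval = ((14−2)/6)² = 4.000
te_Recruitment = (13 + 4·14 + 27)/6 = 96/6 = 16; σ²_Recruitment = ((27−13)/6)² = 5.444
te_Instrument calibration = (10 + 4·12 + 14)/6 = 72/6 = 12; σ²_Instrument calibration = ((14−10)/6)² = 0.444
te_Pilot data = (5 + 4·7 + 9)/6 = 42/6 = 7; σ²_Pilot data = ((9−5)/6)² = 0.444

Forward pass:
ES_IRB approval = 0; EF_IRB approval = 8
ES_Recruitment = 8; EF_Recruitment = 8+16 = 24
ES_Instrument calibration = 8; EF_Instrument calibration = 8+12 = 20
ES_Pilot data = max(EF_Recruitment=24, EF_Instrument calibration=20) = 24; EF_Pilot data = 24+7 = 31
Expected project duration μ = 31 days. Critical path: IRB approval → Recruitment → Pilot data.

Variance along critical path = 4.000 + 5.444 + 0.444 = 9.889; σ = 3.145 days.
D = μ + z·σ = 31 + 2.326·3.145 = 38.3 days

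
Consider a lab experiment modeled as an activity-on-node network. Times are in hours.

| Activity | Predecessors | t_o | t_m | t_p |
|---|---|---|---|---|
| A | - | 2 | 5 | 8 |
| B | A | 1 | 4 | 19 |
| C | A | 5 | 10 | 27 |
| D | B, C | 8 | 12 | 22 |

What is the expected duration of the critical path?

te_A = (2 + 4·5 + 8)/6 = 30/6 = 5
te_B = (1 + 4·4 + 19)/6 = 36/6 = 6
te_C = (5 + 4·10 + 27)/6 = 72/6 = 12
te_D = (8 + 4·12 + 22)/6 = 78/6 = 13

Forward pass:
ES_A = 0; EF_A = 5
ES_B = 5; EF_B = 5+6 = 11
ES_C = 5; EF_C = 5+12 = 17
ES_D = max(EF_B=11, EF_C=17) = 17; EF_D = 17+13 = 30
Expected project duration μ = 30 hours. Critical path: A → C → D.

30 hours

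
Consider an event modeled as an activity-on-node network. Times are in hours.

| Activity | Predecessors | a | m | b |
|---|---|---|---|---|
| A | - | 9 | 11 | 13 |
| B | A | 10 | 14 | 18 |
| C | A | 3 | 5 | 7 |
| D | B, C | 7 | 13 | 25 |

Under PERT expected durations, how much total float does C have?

9 hours

te_A = (9 + 4·11 + 13)/6 = 66/6 = 11
te_B = (10 + 4·14 + 18)/6 = 84/6 = 14
te_C = (3 + 4·5 + 7)/6 = 30/6 = 5
te_D = (7 + 4·13 + 25)/6 = 84/6 = 14

Forward pass:
ES_A = 0; EF_A = 11
ES_B = 11; EF_B = 11+14 = 25
ES_C = 11; EF_C = 11+5 = 16
ES_D = max(EF_B=25, EF_C=16) = 25; EF_D = 25+14 = 39
Expected project duration μ = 39 hours. Critical path: A → B → D.

Backward pass:
LF_D = 39; LS_D = 39−14 = 25
LF_C = LS_D = 25; LS_C = 25−5 = 20
LF_B = LS_D = 25; LS_B = 25−14 = 11
LF_A = min(LS_B=11, LS_C=20) = 11; LS_A = 11−11 = 0
Slack_C = LS_C − ES_C = 20 − 11 = 9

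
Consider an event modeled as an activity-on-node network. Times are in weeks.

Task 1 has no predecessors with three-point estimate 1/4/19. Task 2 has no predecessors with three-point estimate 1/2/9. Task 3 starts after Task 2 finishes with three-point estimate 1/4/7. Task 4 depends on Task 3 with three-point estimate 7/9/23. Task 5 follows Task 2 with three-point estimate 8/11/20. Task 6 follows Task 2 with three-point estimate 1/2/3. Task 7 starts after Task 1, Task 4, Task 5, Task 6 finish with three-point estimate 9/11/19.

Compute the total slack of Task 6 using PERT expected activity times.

te_Task 1 = (1 + 4·4 + 19)/6 = 36/6 = 6
te_Task 2 = (1 + 4·2 + 9)/6 = 18/6 = 3
te_Task 3 = (1 + 4·4 + 7)/6 = 24/6 = 4
te_Task 4 = (7 + 4·9 + 23)/6 = 66/6 = 11
te_Task 5 = (8 + 4·11 + 20)/6 = 72/6 = 12
te_Task 6 = (1 + 4·2 + 3)/6 = 12/6 = 2
te_Task 7 = (9 + 4·11 + 19)/6 = 72/6 = 12

Forward pass:
ES_Task 1 = 0; EF_Task 1 = 6
ES_Task 2 = 0; EF_Task 2 = 3
ES_Task 3 = 3; EF_Task 3 = 3+4 = 7
ES_Task 4 = 7; EF_Task 4 = 7+11 = 18
ES_Task 5 = 3; EF_Task 5 = 3+12 = 15
ES_Task 6 = 3; EF_Task 6 = 3+2 = 5
ES_Task 7 = max(EF_Task 1=6, EF_Task 4=18, EF_Task 5=15, EF_Task 6=5) = 18; EF_Task 7 = 18+12 = 30
Expected project duration μ = 30 weeks. Critical path: Task 2 → Task 3 → Task 4 → Task 7.

Backward pass:
LF_Task 7 = 30; LS_Task 7 = 30−12 = 18
LF_Task 6 = LS_Task 7 = 18; LS_Task 6 = 18−2 = 16
LF_Task 5 = LS_Task 7 = 18; LS_Task 5 = 18−12 = 6
LF_Task 4 = LS_Task 7 = 18; LS_Task 4 = 18−11 = 7
LF_Task 3 = LS_Task 4 = 7; LS_Task 3 = 7−4 = 3
LF_Task 2 = min(LS_Task 3=3, LS_Task 5=6, LS_Task 6=16) = 3; LS_Task 2 = 3−3 = 0
LF_Task 1 = LS_Task 7 = 18; LS_Task 1 = 18−6 = 12
Slack_Task 6 = LS_Task 6 − ES_Task 6 = 16 − 3 = 13

13 weeks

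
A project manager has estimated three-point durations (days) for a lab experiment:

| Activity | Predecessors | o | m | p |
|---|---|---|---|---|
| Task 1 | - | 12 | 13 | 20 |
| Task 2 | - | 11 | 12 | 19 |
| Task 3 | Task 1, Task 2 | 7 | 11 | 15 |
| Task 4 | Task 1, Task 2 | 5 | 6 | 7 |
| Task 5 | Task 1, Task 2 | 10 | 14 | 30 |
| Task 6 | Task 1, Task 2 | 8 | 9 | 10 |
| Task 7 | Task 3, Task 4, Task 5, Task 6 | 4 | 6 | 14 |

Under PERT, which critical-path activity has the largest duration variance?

Task 5

te_Task 1 = (12 + 4·13 + 20)/6 = 84/6 = 14; σ²_Task 1 = ((20−12)/6)² = 1.778
te_Task 2 = (11 + 4·12 + 19)/6 = 78/6 = 13; σ²_Task 2 = ((19−11)/6)² = 1.778
te_Task 3 = (7 + 4·11 + 15)/6 = 66/6 = 11; σ²_Task 3 = ((15−7)/6)² = 1.778
te_Task 4 = (5 + 4·6 + 7)/6 = 36/6 = 6; σ²_Task 4 = ((7−5)/6)² = 0.111
te_Task 5 = (10 + 4·14 + 30)/6 = 96/6 = 16; σ²_Task 5 = ((30−10)/6)² = 11.111
te_Task 6 = (8 + 4·9 + 10)/6 = 54/6 = 9; σ²_Task 6 = ((10−8)/6)² = 0.111
te_Task 7 = (4 + 4·6 + 14)/6 = 42/6 = 7; σ²_Task 7 = ((14−4)/6)² = 2.778

Forward pass:
ES_Task 1 = 0; EF_Task 1 = 14
ES_Task 2 = 0; EF_Task 2 = 13
ES_Task 3 = max(EF_Task 1=14, EF_Task 2=13) = 14; EF_Task 3 = 14+11 = 25
ES_Task 4 = max(EF_Task 1=14, EF_Task 2=13) = 14; EF_Task 4 = 14+6 = 20
ES_Task 5 = max(EF_Task 1=14, EF_Task 2=13) = 14; EF_Task 5 = 14+16 = 30
ES_Task 6 = max(EF_Task 1=14, EF_Task 2=13) = 14; EF_Task 6 = 14+9 = 23
ES_Task 7 = max(EF_Task 3=25, EF_Task 4=20, EF_Task 5=30, EF_Task 6=23) = 30; EF_Task 7 = 30+7 = 37
Expected project duration μ = 37 days. Critical path: Task 1 → Task 5 → Task 7.

Variances on critical path: σ²_Task 1=1.778, σ²_Task 5=11.111, σ²_Task 7=2.778.
Largest is σ²_Task 5 = 11.111.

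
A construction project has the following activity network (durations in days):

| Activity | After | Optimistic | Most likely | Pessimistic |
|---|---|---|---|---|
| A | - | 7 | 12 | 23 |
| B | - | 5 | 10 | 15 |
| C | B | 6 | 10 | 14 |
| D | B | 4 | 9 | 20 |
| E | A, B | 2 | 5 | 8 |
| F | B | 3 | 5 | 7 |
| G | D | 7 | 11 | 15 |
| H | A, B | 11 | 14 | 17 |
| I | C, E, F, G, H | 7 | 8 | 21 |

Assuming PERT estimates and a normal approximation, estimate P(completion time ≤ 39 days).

te_A = (7 + 4·12 + 23)/6 = 78/6 = 13; σ²_A = ((23−7)/6)² = 7.111
te_B = (5 + 4·10 + 15)/6 = 60/6 = 10; σ²_B = ((15−5)/6)² = 2.778
te_C = (6 + 4·10 + 14)/6 = 60/6 = 10; σ²_C = ((14−6)/6)² = 1.778
te_D = (4 + 4·9 + 20)/6 = 60/6 = 10; σ²_D = ((20−4)/6)² = 7.111
te_E = (2 + 4·5 + 8)/6 = 30/6 = 5; σ²_E = ((8−2)/6)² = 1.000
te_F = (3 + 4·5 + 7)/6 = 30/6 = 5; σ²_F = ((7−3)/6)² = 0.444
te_G = (7 + 4·11 + 15)/6 = 66/6 = 11; σ²_G = ((15−7)/6)² = 1.778
te_H = (11 + 4·14 + 17)/6 = 84/6 = 14; σ²_H = ((17−11)/6)² = 1.000
te_I = (7 + 4·8 + 21)/6 = 60/6 = 10; σ²_I = ((21−7)/6)² = 5.444

Forward pass:
ES_A = 0; EF_A = 13
ES_B = 0; EF_B = 10
ES_C = 10; EF_C = 10+10 = 20
ES_D = 10; EF_D = 10+10 = 20
ES_E = max(EF_A=13, EF_B=10) = 13; EF_E = 13+5 = 18
ES_F = 10; EF_F = 10+5 = 15
ES_G = 20; EF_G = 20+11 = 31
ES_H = max(EF_A=13, EF_B=10) = 13; EF_H = 13+14 = 27
ES_I = max(EF_C=20, EF_E=18, EF_F=15, EF_G=31, EF_H=27) = 31; EF_I = 31+10 = 41
Expected project duration μ = 41 days. Critical path: B → D → G → I.

Variance along critical path = 2.778 + 7.111 + 1.778 + 5.444 = 17.111; σ = √17.111 = 4.137 days.
Z = (39 − 41) / 4.137 = -0.483
P(T ≤ 39) = Φ(-0.483) ≈ 0.314

0.314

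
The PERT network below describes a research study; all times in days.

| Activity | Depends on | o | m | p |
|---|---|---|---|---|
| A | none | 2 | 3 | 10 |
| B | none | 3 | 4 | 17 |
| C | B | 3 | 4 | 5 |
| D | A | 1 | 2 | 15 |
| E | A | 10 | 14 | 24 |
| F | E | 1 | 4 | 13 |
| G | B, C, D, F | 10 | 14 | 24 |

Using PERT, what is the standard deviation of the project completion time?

te_A = (2 + 4·3 + 10)/6 = 24/6 = 4; σ²_A = ((10−2)/6)² = 1.778
te_B = (3 + 4·4 + 17)/6 = 36/6 = 6; σ²_B = ((17−3)/6)² = 5.444
te_C = (3 + 4·4 + 5)/6 = 24/6 = 4; σ²_C = ((5−3)/6)² = 0.111
te_D = (1 + 4·2 + 15)/6 = 24/6 = 4; σ²_D = ((15−1)/6)² = 5.444
te_E = (10 + 4·14 + 24)/6 = 90/6 = 15; σ²_E = ((24−10)/6)² = 5.444
te_F = (1 + 4·4 + 13)/6 = 30/6 = 5; σ²_F = ((13−1)/6)² = 4.000
te_G = (10 + 4·14 + 24)/6 = 90/6 = 15; σ²_G = ((24−10)/6)² = 5.444

Forward pass:
ES_A = 0; EF_A = 4
ES_B = 0; EF_B = 6
ES_C = 6; EF_C = 6+4 = 10
ES_D = 4; EF_D = 4+4 = 8
ES_E = 4; EF_E = 4+15 = 19
ES_F = 19; EF_F = 19+5 = 24
ES_G = max(EF_B=6, EF_C=10, EF_D=8, EF_F=24) = 24; EF_G = 24+15 = 39
Expected project duration μ = 39 days. Critical path: A → E → F → G.

Variance along critical path = 1.778 + 5.444 + 4.000 + 5.444 = 16.667
σ = √16.667 = 4.082 days

4.08 days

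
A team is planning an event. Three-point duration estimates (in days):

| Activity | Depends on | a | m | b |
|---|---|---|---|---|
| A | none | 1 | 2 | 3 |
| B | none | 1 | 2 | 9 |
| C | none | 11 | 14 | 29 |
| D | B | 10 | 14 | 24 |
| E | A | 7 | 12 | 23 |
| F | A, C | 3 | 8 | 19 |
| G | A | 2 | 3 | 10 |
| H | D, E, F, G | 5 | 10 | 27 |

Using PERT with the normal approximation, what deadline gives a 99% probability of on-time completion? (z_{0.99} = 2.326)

49.6 days

te_A = (1 + 4·2 + 3)/6 = 12/6 = 2; σ²_A = ((3−1)/6)² = 0.111
te_B = (1 + 4·2 + 9)/6 = 18/6 = 3; σ²_B = ((9−1)/6)² = 1.778
te_C = (11 + 4·14 + 29)/6 = 96/6 = 16; σ²_C = ((29−11)/6)² = 9.000
te_D = (10 + 4·14 + 24)/6 = 90/6 = 15; σ²_D = ((24−10)/6)² = 5.444
te_E = (7 + 4·12 + 23)/6 = 78/6 = 13; σ²_E = ((23−7)/6)² = 7.111
te_F = (3 + 4·8 + 19)/6 = 54/6 = 9; σ²_F = ((19−3)/6)² = 7.111
te_G = (2 + 4·3 + 10)/6 = 24/6 = 4; σ²_G = ((10−2)/6)² = 1.778
te_H = (5 + 4·10 + 27)/6 = 72/6 = 12; σ²_H = ((27−5)/6)² = 13.444

Forward pass:
ES_A = 0; EF_A = 2
ES_B = 0; EF_B = 3
ES_C = 0; EF_C = 16
ES_D = 3; EF_D = 3+15 = 18
ES_E = 2; EF_E = 2+13 = 15
ES_F = max(EF_A=2, EF_C=16) = 16; EF_F = 16+9 = 25
ES_G = 2; EF_G = 2+4 = 6
ES_H = max(EF_D=18, EF_E=15, EF_F=25, EF_G=6) = 25; EF_H = 25+12 = 37
Expected project duration μ = 37 days. Critical path: C → F → H.

Variance along critical path = 9.000 + 7.111 + 13.444 = 29.556; σ = 5.437 days.
D = μ + z·σ = 37 + 2.326·5.437 = 49.6 days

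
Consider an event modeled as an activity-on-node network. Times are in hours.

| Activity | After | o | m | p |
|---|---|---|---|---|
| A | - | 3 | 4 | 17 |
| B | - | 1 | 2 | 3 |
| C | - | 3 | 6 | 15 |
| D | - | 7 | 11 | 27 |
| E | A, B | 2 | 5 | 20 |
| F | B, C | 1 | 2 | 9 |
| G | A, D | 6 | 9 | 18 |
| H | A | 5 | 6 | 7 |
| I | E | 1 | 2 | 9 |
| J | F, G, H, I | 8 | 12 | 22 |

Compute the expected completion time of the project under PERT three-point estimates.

te_A = (3 + 4·4 + 17)/6 = 36/6 = 6
te_B = (1 + 4·2 + 3)/6 = 12/6 = 2
te_C = (3 + 4·6 + 15)/6 = 42/6 = 7
te_D = (7 + 4·11 + 27)/6 = 78/6 = 13
te_E = (2 + 4·5 + 20)/6 = 42/6 = 7
te_F = (1 + 4·2 + 9)/6 = 18/6 = 3
te_G = (6 + 4·9 + 18)/6 = 60/6 = 10
te_H = (5 + 4·6 + 7)/6 = 36/6 = 6
te_I = (1 + 4·2 + 9)/6 = 18/6 = 3
te_J = (8 + 4·12 + 22)/6 = 78/6 = 13

Forward pass:
ES_A = 0; EF_A = 6
ES_B = 0; EF_B = 2
ES_C = 0; EF_C = 7
ES_D = 0; EF_D = 13
ES_E = max(EF_A=6, EF_B=2) = 6; EF_E = 6+7 = 13
ES_F = max(EF_B=2, EF_C=7) = 7; EF_F = 7+3 = 10
ES_G = max(EF_A=6, EF_D=13) = 13; EF_G = 13+10 = 23
ES_H = 6; EF_H = 6+6 = 12
ES_I = 13; EF_I = 13+3 = 16
ES_J = max(EF_F=10, EF_G=23, EF_H=12, EF_I=16) = 23; EF_J = 23+13 = 36
Expected project duration μ = 36 hours. Critical path: D → G → J.

36 hours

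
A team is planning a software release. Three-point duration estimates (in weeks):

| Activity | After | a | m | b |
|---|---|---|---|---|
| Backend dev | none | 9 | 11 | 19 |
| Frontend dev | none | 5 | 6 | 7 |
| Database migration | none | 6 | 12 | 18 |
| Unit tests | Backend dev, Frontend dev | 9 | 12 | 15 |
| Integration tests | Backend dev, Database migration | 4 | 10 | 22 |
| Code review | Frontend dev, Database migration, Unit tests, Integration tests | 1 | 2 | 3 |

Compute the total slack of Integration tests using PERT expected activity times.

te_Backend dev = (9 + 4·11 + 19)/6 = 72/6 = 12
te_Frontend dev = (5 + 4·6 + 7)/6 = 36/6 = 6
te_Database migration = (6 + 4·12 + 18)/6 = 72/6 = 12
te_Unit tests = (9 + 4·12 + 15)/6 = 72/6 = 12
te_Integration tests = (4 + 4·10 + 22)/6 = 66/6 = 11
te_Code review = (1 + 4·2 + 3)/6 = 12/6 = 2

Forward pass:
ES_Backend dev = 0; EF_Backend dev = 12
ES_Frontend dev = 0; EF_Frontend dev = 6
ES_Database migration = 0; EF_Database migration = 12
ES_Unit tests = max(EF_Backend dev=12, EF_Frontend dev=6) = 12; EF_Unit tests = 12+12 = 24
ES_Integration tests = max(EF_Backend dev=12, EF_Database migration=12) = 12; EF_Integration tests = 12+11 = 23
ES_Code review = max(EF_Frontend dev=6, EF_Database migration=12, EF_Unit tests=24, EF_Integration tests=23) = 24; EF_Code review = 24+2 = 26
Expected project duration μ = 26 weeks. Critical path: Backend dev → Unit tests → Code review.

Backward pass:
LF_Code review = 26; LS_Code review = 26−2 = 24
LF_Integration tests = LS_Code review = 24; LS_Integration tests = 24−11 = 13
LF_Unit tests = LS_Code review = 24; LS_Unit tests = 24−12 = 12
LF_Database migration = min(LS_Integration tests=13, LS_Code review=24) = 13; LS_Database migration = 13−12 = 1
LF_Frontend dev = min(LS_Unit tests=12, LS_Code review=24) = 12; LS_Frontend dev = 12−6 = 6
LF_Backend dev = min(LS_Unit tests=12, LS_Integration tests=13) = 12; LS_Backend dev = 12−12 = 0
Slack_Integration tests = LS_Integration tests − ES_Integration tests = 13 − 12 = 1

1 weeks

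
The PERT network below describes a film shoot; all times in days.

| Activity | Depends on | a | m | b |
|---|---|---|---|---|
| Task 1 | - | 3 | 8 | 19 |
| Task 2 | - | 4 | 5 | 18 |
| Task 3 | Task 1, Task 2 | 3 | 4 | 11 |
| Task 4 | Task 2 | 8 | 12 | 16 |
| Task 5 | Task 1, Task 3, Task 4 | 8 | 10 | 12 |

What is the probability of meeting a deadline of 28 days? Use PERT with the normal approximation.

te_Task 1 = (3 + 4·8 + 19)/6 = 54/6 = 9; σ²_Task 1 = ((19−3)/6)² = 7.111
te_Task 2 = (4 + 4·5 + 18)/6 = 42/6 = 7; σ²_Task 2 = ((18−4)/6)² = 5.444
te_Task 3 = (3 + 4·4 + 11)/6 = 30/6 = 5; σ²_Task 3 = ((11−3)/6)² = 1.778
te_Task 4 = (8 + 4·12 + 16)/6 = 72/6 = 12; σ²_Task 4 = ((16−8)/6)² = 1.778
te_Task 5 = (8 + 4·10 + 12)/6 = 60/6 = 10; σ²_Task 5 = ((12−8)/6)² = 0.444

Forward pass:
ES_Task 1 = 0; EF_Task 1 = 9
ES_Task 2 = 0; EF_Task 2 = 7
ES_Task 3 = max(EF_Task 1=9, EF_Task 2=7) = 9; EF_Task 3 = 9+5 = 14
ES_Task 4 = 7; EF_Task 4 = 7+12 = 19
ES_Task 5 = max(EF_Task 1=9, EF_Task 3=14, EF_Task 4=19) = 19; EF_Task 5 = 19+10 = 29
Expected project duration μ = 29 days. Critical path: Task 2 → Task 4 → Task 5.

Variance along critical path = 5.444 + 1.778 + 0.444 = 7.667; σ = √7.667 = 2.769 days.
Z = (28 − 29) / 2.769 = -0.361
P(T ≤ 28) = Φ(-0.361) ≈ 0.359

0.359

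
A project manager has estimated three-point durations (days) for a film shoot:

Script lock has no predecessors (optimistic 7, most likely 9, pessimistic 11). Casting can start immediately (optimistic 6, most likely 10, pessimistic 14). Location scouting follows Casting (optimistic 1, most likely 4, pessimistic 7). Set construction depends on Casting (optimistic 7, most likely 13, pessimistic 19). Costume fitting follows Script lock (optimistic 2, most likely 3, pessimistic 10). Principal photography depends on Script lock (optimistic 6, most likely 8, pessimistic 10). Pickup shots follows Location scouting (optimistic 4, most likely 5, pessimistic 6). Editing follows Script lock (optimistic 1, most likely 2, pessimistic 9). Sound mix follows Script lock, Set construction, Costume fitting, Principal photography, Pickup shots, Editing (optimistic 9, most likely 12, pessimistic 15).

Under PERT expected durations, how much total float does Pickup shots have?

4 days

te_Script lock = (7 + 4·9 + 11)/6 = 54/6 = 9
te_Casting = (6 + 4·10 + 14)/6 = 60/6 = 10
te_Location scouting = (1 + 4·4 + 7)/6 = 24/6 = 4
te_Set construction = (7 + 4·13 + 19)/6 = 78/6 = 13
te_Costume fitting = (2 + 4·3 + 10)/6 = 24/6 = 4
te_Principal photography = (6 + 4·8 + 10)/6 = 48/6 = 8
te_Pickup shots = (4 + 4·5 + 6)/6 = 30/6 = 5
te_Editing = (1 + 4·2 + 9)/6 = 18/6 = 3
te_Sound mix = (9 + 4·12 + 15)/6 = 72/6 = 12

Forward pass:
ES_Script lock = 0; EF_Script lock = 9
ES_Casting = 0; EF_Casting = 10
ES_Location scouting = 10; EF_Location scouting = 10+4 = 14
ES_Set construction = 10; EF_Set construction = 10+13 = 23
ES_Costume fitting = 9; EF_Costume fitting = 9+4 = 13
ES_Principal photography = 9; EF_Principal photography = 9+8 = 17
ES_Pickup shots = 14; EF_Pickup shots = 14+5 = 19
ES_Editing = 9; EF_Editing = 9+3 = 12
ES_Sound mix = max(EF_Script lock=9, EF_Set construction=23, EF_Costume fitting=13, EF_Principal photography=17, EF_Pickup shots=19, EF_Editing=12) = 23; EF_Sound mix = 23+12 = 35
Expected project duration μ = 35 days. Critical path: Casting → Set construction → Sound mix.

Backward pass:
LF_Sound mix = 35; LS_Sound mix = 35−12 = 23
LF_Editing = LS_Sound mix = 23; LS_Editing = 23−3 = 20
LF_Pickup shots = LS_Sound mix = 23; LS_Pickup shots = 23−5 = 18
LF_Principal photography = LS_Sound mix = 23; LS_Principal photography = 23−8 = 15
LF_Costume fitting = LS_Sound mix = 23; LS_Costume fitting = 23−4 = 19
LF_Set construction = LS_Sound mix = 23; LS_Set construction = 23−13 = 10
LF_Location scouting = LS_Pickup shots = 18; LS_Location scouting = 18−4 = 14
LF_Casting = min(LS_Location scouting=14, LS_Set construction=10) = 10; LS_Casting = 10−10 = 0
LF_Script lock = min(LS_Costume fitting=19, LS_Principal photography=15, LS_Editing=20, LS_Sound mix=23) = 15; LS_Script lock = 15−9 = 6
Slack_Pickup shots = LS_Pickup shots − ES_Pickup shots = 18 − 14 = 4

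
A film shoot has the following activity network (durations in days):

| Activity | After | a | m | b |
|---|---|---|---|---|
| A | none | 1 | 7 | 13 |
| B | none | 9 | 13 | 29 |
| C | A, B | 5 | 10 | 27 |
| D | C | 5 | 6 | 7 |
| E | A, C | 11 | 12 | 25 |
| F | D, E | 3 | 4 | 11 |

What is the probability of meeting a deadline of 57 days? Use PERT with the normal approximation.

0.974

te_A = (1 + 4·7 + 13)/6 = 42/6 = 7; σ²_A = ((13−1)/6)² = 4.000
te_B = (9 + 4·13 + 29)/6 = 90/6 = 15; σ²_B = ((29−9)/6)² = 11.111
te_C = (5 + 4·10 + 27)/6 = 72/6 = 12; σ²_C = ((27−5)/6)² = 13.444
te_D = (5 + 4·6 + 7)/6 = 36/6 = 6; σ²_D = ((7−5)/6)² = 0.111
te_E = (11 + 4·12 + 25)/6 = 84/6 = 14; σ²_E = ((25−11)/6)² = 5.444
te_F = (3 + 4·4 + 11)/6 = 30/6 = 5; σ²_F = ((11−3)/6)² = 1.778

Forward pass:
ES_A = 0; EF_A = 7
ES_B = 0; EF_B = 15
ES_C = max(EF_A=7, EF_B=15) = 15; EF_C = 15+12 = 27
ES_D = 27; EF_D = 27+6 = 33
ES_E = max(EF_A=7, EF_C=27) = 27; EF_E = 27+14 = 41
ES_F = max(EF_D=33, EF_E=41) = 41; EF_F = 41+5 = 46
Expected project duration μ = 46 days. Critical path: B → C → E → F.

Variance along critical path = 11.111 + 13.444 + 5.444 + 1.778 = 31.778; σ = √31.778 = 5.637 days.
Z = (57 − 46) / 5.637 = 1.951
P(T ≤ 57) = Φ(1.951) ≈ 0.974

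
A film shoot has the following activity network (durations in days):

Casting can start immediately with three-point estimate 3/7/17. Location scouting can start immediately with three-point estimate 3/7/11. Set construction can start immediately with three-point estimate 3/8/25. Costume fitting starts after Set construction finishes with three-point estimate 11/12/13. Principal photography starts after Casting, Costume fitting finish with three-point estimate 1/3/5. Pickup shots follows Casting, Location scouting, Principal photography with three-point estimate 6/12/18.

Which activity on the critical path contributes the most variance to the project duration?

Set construction

te_Casting = (3 + 4·7 + 17)/6 = 48/6 = 8; σ²_Casting = ((17−3)/6)² = 5.444
te_Location scouting = (3 + 4·7 + 11)/6 = 42/6 = 7; σ²_Location scouting = ((11−3)/6)² = 1.778
te_Set construction = (3 + 4·8 + 25)/6 = 60/6 = 10; σ²_Set construction = ((25−3)/6)² = 13.444
te_Costume fitting = (11 + 4·12 + 13)/6 = 72/6 = 12; σ²_Costume fitting = ((13−11)/6)² = 0.111
te_Principal photography = (1 + 4·3 + 5)/6 = 18/6 = 3; σ²_Principal photography = ((5−1)/6)² = 0.444
te_Pickup shots = (6 + 4·12 + 18)/6 = 72/6 = 12; σ²_Pickup shots = ((18−6)/6)² = 4.000

Forward pass:
ES_Casting = 0; EF_Casting = 8
ES_Location scouting = 0; EF_Location scouting = 7
ES_Set construction = 0; EF_Set construction = 10
ES_Costume fitting = 10; EF_Costume fitting = 10+12 = 22
ES_Principal photography = max(EF_Casting=8, EF_Costume fitting=22) = 22; EF_Principal photography = 22+3 = 25
ES_Pickup shots = max(EF_Casting=8, EF_Location scouting=7, EF_Principal photography=25) = 25; EF_Pickup shots = 25+12 = 37
Expected project duration μ = 37 days. Critical path: Set construction → Costume fitting → Principal photography → Pickup shots.

Variances on critical path: σ²_Set construction=13.444, σ²_Costume fitting=0.111, σ²_Principal photography=0.444, σ²_Pickup shots=4.000.
Largest is σ²_Set construction = 13.444.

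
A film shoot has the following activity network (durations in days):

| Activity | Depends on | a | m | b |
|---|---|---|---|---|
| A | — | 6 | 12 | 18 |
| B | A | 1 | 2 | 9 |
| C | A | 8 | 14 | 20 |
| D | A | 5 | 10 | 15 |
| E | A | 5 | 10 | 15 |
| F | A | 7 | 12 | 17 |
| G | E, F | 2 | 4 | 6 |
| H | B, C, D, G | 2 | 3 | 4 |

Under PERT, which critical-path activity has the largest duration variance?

te_A = (6 + 4·12 + 18)/6 = 72/6 = 12; σ²_A = ((18−6)/6)² = 4.000
te_B = (1 + 4·2 + 9)/6 = 18/6 = 3; σ²_B = ((9−1)/6)² = 1.778
te_C = (8 + 4·14 + 20)/6 = 84/6 = 14; σ²_C = ((20−8)/6)² = 4.000
te_D = (5 + 4·10 + 15)/6 = 60/6 = 10; σ²_D = ((15−5)/6)² = 2.778
te_E = (5 + 4·10 + 15)/6 = 60/6 = 10; σ²_E = ((15−5)/6)² = 2.778
te_F = (7 + 4·12 + 17)/6 = 72/6 = 12; σ²_F = ((17−7)/6)² = 2.778
te_G = (2 + 4·4 + 6)/6 = 24/6 = 4; σ²_G = ((6−2)/6)² = 0.444
te_H = (2 + 4·3 + 4)/6 = 18/6 = 3; σ²_H = ((4−2)/6)² = 0.111

Forward pass:
ES_A = 0; EF_A = 12
ES_B = 12; EF_B = 12+3 = 15
ES_C = 12; EF_C = 12+14 = 26
ES_D = 12; EF_D = 12+10 = 22
ES_E = 12; EF_E = 12+10 = 22
ES_F = 12; EF_F = 12+12 = 24
ES_G = max(EF_E=22, EF_F=24) = 24; EF_G = 24+4 = 28
ES_H = max(EF_B=15, EF_C=26, EF_D=22, EF_G=28) = 28; EF_H = 28+3 = 31
Expected project duration μ = 31 days. Critical path: A → F → G → H.

Variances on critical path: σ²_A=4.000, σ²_F=2.778, σ²_G=0.444, σ²_H=0.111.
Largest is σ²_A = 4.000.

A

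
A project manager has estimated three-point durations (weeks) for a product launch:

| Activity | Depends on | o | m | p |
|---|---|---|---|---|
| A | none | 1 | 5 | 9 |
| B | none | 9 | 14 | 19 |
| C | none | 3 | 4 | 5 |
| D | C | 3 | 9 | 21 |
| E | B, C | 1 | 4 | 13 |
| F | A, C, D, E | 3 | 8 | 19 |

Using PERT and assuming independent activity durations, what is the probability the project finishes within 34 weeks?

te_A = (1 + 4·5 + 9)/6 = 30/6 = 5; σ²_A = ((9−1)/6)² = 1.778
te_B = (9 + 4·14 + 19)/6 = 84/6 = 14; σ²_B = ((19−9)/6)² = 2.778
te_C = (3 + 4·4 + 5)/6 = 24/6 = 4; σ²_C = ((5−3)/6)² = 0.111
te_D = (3 + 4·9 + 21)/6 = 60/6 = 10; σ²_D = ((21−3)/6)² = 9.000
te_E = (1 + 4·4 + 13)/6 = 30/6 = 5; σ²_E = ((13−1)/6)² = 4.000
te_F = (3 + 4·8 + 19)/6 = 54/6 = 9; σ²_F = ((19−3)/6)² = 7.111

Forward pass:
ES_A = 0; EF_A = 5
ES_B = 0; EF_B = 14
ES_C = 0; EF_C = 4
ES_D = 4; EF_D = 4+10 = 14
ES_E = max(EF_B=14, EF_C=4) = 14; EF_E = 14+5 = 19
ES_F = max(EF_A=5, EF_C=4, EF_D=14, EF_E=19) = 19; EF_F = 19+9 = 28
Expected project duration μ = 28 weeks. Critical path: B → E → F.

Variance along critical path = 2.778 + 4.000 + 7.111 = 13.889; σ = √13.889 = 3.727 weeks.
Z = (34 − 28) / 3.727 = 1.610
P(T ≤ 34) = Φ(1.610) ≈ 0.946

0.946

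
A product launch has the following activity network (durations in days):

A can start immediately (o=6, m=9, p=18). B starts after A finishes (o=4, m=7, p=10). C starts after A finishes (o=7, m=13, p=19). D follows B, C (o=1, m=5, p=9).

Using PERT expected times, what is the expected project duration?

28 days

te_A = (6 + 4·9 + 18)/6 = 60/6 = 10
te_B = (4 + 4·7 + 10)/6 = 42/6 = 7
te_C = (7 + 4·13 + 19)/6 = 78/6 = 13
te_D = (1 + 4·5 + 9)/6 = 30/6 = 5

Forward pass:
ES_A = 0; EF_A = 10
ES_B = 10; EF_B = 10+7 = 17
ES_C = 10; EF_C = 10+13 = 23
ES_D = max(EF_B=17, EF_C=23) = 23; EF_D = 23+5 = 28
Expected project duration μ = 28 days. Critical path: A → C → D.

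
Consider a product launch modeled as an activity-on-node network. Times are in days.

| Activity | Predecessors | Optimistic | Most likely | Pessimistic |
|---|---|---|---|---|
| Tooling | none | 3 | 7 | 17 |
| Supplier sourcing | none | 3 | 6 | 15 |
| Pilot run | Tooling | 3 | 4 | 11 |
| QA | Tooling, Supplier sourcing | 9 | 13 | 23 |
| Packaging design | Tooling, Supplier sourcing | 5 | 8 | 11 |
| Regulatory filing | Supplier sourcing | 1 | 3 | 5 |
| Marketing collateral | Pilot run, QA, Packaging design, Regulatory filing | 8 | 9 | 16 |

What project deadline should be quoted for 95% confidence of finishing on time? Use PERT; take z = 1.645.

37.9 days

te_Tooling = (3 + 4·7 + 17)/6 = 48/6 = 8; σ²_Tooling = ((17−3)/6)² = 5.444
te_Supplier sourcing = (3 + 4·6 + 15)/6 = 42/6 = 7; σ²_Supplier sourcing = ((15−3)/6)² = 4.000
te_Pilot run = (3 + 4·4 + 11)/6 = 30/6 = 5; σ²_Pilot run = ((11−3)/6)² = 1.778
te_QA = (9 + 4·13 + 23)/6 = 84/6 = 14; σ²_QA = ((23−9)/6)² = 5.444
te_Packaging design = (5 + 4·8 + 11)/6 = 48/6 = 8; σ²_Packaging design = ((11−5)/6)² = 1.000
te_Regulatory filing = (1 + 4·3 + 5)/6 = 18/6 = 3; σ²_Regulatory filing = ((5−1)/6)² = 0.444
te_Marketing collateral = (8 + 4·9 + 16)/6 = 60/6 = 10; σ²_Marketing collateral = ((16−8)/6)² = 1.778

Forward pass:
ES_Tooling = 0; EF_Tooling = 8
ES_Supplier sourcing = 0; EF_Supplier sourcing = 7
ES_Pilot run = 8; EF_Pilot run = 8+5 = 13
ES_QA = max(EF_Tooling=8, EF_Supplier sourcing=7) = 8; EF_QA = 8+14 = 22
ES_Packaging design = max(EF_Tooling=8, EF_Supplier sourcing=7) = 8; EF_Packaging design = 8+8 = 16
ES_Regulatory filing = 7; EF_Regulatory filing = 7+3 = 10
ES_Marketing collateral = max(EF_Pilot run=13, EF_QA=22, EF_Packaging design=16, EF_Regulatory filing=10) = 22; EF_Marketing collateral = 22+10 = 32
Expected project duration μ = 32 days. Critical path: Tooling → QA → Marketing collateral.

Variance along critical path = 5.444 + 5.444 + 1.778 = 12.667; σ = 3.559 days.
D = μ + z·σ = 32 + 1.645·3.559 = 37.9 days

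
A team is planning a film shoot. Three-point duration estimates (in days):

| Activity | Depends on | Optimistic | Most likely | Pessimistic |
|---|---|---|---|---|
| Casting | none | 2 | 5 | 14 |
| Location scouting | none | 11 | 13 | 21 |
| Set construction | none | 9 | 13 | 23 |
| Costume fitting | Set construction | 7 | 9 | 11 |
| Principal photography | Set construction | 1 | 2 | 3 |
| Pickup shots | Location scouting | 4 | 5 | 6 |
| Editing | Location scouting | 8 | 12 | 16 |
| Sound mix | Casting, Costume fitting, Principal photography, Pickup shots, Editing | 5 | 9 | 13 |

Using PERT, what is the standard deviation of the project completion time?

te_Casting = (2 + 4·5 + 14)/6 = 36/6 = 6; σ²_Casting = ((14−2)/6)² = 4.000
te_Location scouting = (11 + 4·13 + 21)/6 = 84/6 = 14; σ²_Location scouting = ((21−11)/6)² = 2.778
te_Set construction = (9 + 4·13 + 23)/6 = 84/6 = 14; σ²_Set construction = ((23−9)/6)² = 5.444
te_Costume fitting = (7 + 4·9 + 11)/6 = 54/6 = 9; σ²_Costume fitting = ((11−7)/6)² = 0.444
te_Principal photography = (1 + 4·2 + 3)/6 = 12/6 = 2; σ²_Principal photography = ((3−1)/6)² = 0.111
te_Pickup shots = (4 + 4·5 + 6)/6 = 30/6 = 5; σ²_Pickup shots = ((6−4)/6)² = 0.111
te_Editing = (8 + 4·12 + 16)/6 = 72/6 = 12; σ²_Editing = ((16−8)/6)² = 1.778
te_Sound mix = (5 + 4·9 + 13)/6 = 54/6 = 9; σ²_Sound mix = ((13−5)/6)² = 1.778

Forward pass:
ES_Casting = 0; EF_Casting = 6
ES_Location scouting = 0; EF_Location scouting = 14
ES_Set construction = 0; EF_Set construction = 14
ES_Costume fitting = 14; EF_Costume fitting = 14+9 = 23
ES_Principal photography = 14; EF_Principal photography = 14+2 = 16
ES_Pickup shots = 14; EF_Pickup shots = 14+5 = 19
ES_Editing = 14; EF_Editing = 14+12 = 26
ES_Sound mix = max(EF_Casting=6, EF_Costume fitting=23, EF_Principal photography=16, EF_Pickup shots=19, EF_Editing=26) = 26; EF_Sound mix = 26+9 = 35
Expected project duration μ = 35 days. Critical path: Location scouting → Editing → Sound mix.

Variance along critical path = 2.778 + 1.778 + 1.778 = 6.333
σ = √6.333 = 2.517 days

2.52 days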